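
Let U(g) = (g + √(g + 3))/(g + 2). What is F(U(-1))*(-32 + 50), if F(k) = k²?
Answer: 54 - 36*√2 ≈ 3.0883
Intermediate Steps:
U(g) = (g + √(3 + g))/(2 + g)
F(U(-1))*(-32 + 50) = ((-1 + √(3 - 1))/(2 - 1))²*(-32 + 50) = ((-1 + √2)/1)²*18 = (1*(-1 + √2))²*18 = (-1 + √2)²*18 = 18*(-1 + √2)²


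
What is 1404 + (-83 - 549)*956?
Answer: -602788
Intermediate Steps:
1404 + (-83 - 549)*956 = 1404 - 632*956 = 1404 - 604192 = -602788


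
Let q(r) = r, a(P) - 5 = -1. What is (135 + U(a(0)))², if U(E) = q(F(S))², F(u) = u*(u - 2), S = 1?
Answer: 18496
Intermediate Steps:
a(P) = 4 (a(P) = 5 - 1 = 4)
F(u) = u*(-2 + u)
U(E) = 1 (U(E) = (1*(-2 + 1))² = (1*(-1))² = (-1)² = 1)
(135 + U(a(0)))² = (135 + 1)² = 136² = 18496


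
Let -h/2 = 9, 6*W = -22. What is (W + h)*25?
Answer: -1625/3 ≈ -541.67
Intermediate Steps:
W = -11/3 (W = (⅙)*(-22) = -11/3 ≈ -3.6667)
h = -18 (h = -2*9 = -18)
(W + h)*25 = (-11/3 - 18)*25 = -65/3*25 = -1625/3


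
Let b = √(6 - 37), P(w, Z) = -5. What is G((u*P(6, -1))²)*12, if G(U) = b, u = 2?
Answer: 12*I*√31 ≈ 66.813*I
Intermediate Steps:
b = I*√31 (b = √(-31) = I*√31 ≈ 5.5678*I)
G(U) = I*√31
G((u*P(6, -1))²)*12 = (I*√31)*12 = 12*I*√31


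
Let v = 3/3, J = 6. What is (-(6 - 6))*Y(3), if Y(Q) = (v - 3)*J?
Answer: 0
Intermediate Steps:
v = 1 (v = 3*(⅓) = 1)
Y(Q) = -12 (Y(Q) = (1 - 3)*6 = -2*6 = -12)
(-(6 - 6))*Y(3) = -(6 - 6)*(-12) = -1*0*(-12) = 0*(-12) = 0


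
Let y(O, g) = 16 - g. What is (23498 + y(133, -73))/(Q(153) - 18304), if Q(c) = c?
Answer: -23587/18151 ≈ -1.2995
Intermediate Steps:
(23498 + y(133, -73))/(Q(153) - 18304) = (23498 + (16 - 1*(-73)))/(153 - 18304) = (23498 + (16 + 73))/(-18151) = (23498 + 89)*(-1/18151) = 23587*(-1/18151) = -23587/18151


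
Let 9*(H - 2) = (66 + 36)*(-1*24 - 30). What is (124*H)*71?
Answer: -5370440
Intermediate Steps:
H = -610 (H = 2 + ((66 + 36)*(-1*24 - 30))/9 = 2 + (102*(-24 - 30))/9 = 2 + (102*(-54))/9 = 2 + (⅑)*(-5508) = 2 - 612 = -610)
(124*H)*71 = (124*(-610))*71 = -75640*71 = -5370440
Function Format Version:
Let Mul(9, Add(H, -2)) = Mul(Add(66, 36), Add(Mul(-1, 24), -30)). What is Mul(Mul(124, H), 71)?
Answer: -5370440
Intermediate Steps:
H = -610 (H = Add(2, Mul(Rational(1, 9), Mul(Add(66, 36), Add(Mul(-1, 24), -30)))) = Add(2, Mul(Rational(1, 9), Mul(102, Add(-24, -30)))) = Add(2, Mul(Rational(1, 9), Mul(102, -54))) = Add(2, Mul(Rational(1, 9), -5508)) = Add(2, -612) = -610)
Mul(Mul(124, H), 71) = Mul(Mul(124, -610), 71) = Mul(-75640, 71) = -5370440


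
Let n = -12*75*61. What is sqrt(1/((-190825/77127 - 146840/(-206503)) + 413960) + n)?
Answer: I*sqrt(2386442694727442448700886072428190835)/6593094989852465 ≈ 234.31*I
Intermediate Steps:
n = -54900 (n = -900*61 = -54900)
sqrt(1/((-190825/77127 - 146840/(-206503)) + 413960) + n) = sqrt(1/((-190825/77127 - 146840/(-206503)) + 413960) - 54900) = sqrt(1/((-190825*1/77127 - 146840*(-1/206503)) + 413960) - 54900) = sqrt(1/((-190825/77127 + 146840/206503) + 413960) - 54900) = sqrt(1/(-28080606295/15926956881 + 413960) - 54900) = sqrt(1/(6593094989852465/15926956881) - 54900) = sqrt(15926956881/6593094989852465 - 54900) = sqrt(-361960914926973371619/6593094989852465) = I*sqrt(2386442694727442448700886072428190835)/6593094989852465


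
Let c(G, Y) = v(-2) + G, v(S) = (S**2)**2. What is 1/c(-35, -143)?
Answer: -1/19 ≈ -0.052632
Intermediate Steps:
v(S) = S**4
c(G, Y) = 16 + G (c(G, Y) = (-2)**4 + G = 16 + G)
1/c(-35, -143) = 1/(16 - 35) = 1/(-19) = -1/19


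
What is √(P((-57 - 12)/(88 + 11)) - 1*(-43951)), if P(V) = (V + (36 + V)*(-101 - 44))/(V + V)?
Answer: √25192981/23 ≈ 218.23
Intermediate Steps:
P(V) = (-5220 - 144*V)/(2*V) (P(V) = (V + (36 + V)*(-145))/((2*V)) = (V + (-5220 - 145*V))*(1/(2*V)) = (-5220 - 144*V)*(1/(2*V)) = (-5220 - 144*V)/(2*V))
√(P((-57 - 12)/(88 + 11)) - 1*(-43951)) = √((-72 - 2610*(88 + 11)/(-57 - 12)) - 1*(-43951)) = √((-72 - 2610/((-69/99))) + 43951) = √((-72 - 2610/((-69*1/99))) + 43951) = √((-72 - 2610/(-23/33)) + 43951) = √((-72 - 2610*(-33/23)) + 43951) = √((-72 + 86130/23) + 43951) = √(84474/23 + 43951) = √(1095347/23) = √25192981/23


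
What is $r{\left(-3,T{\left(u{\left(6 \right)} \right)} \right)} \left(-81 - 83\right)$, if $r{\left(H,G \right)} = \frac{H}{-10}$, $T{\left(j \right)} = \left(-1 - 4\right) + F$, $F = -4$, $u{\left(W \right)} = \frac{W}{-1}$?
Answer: $- \frac{246}{5} \approx -49.2$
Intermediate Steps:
$u{\left(W \right)} = - W$ ($u{\left(W \right)} = W \left(-1\right) = - W$)
$T{\left(j \right)} = -9$ ($T{\left(j \right)} = \left(-1 - 4\right) - 4 = -5 - 4 = -9$)
$r{\left(H,G \right)} = - \frac{H}{10}$ ($r{\left(H,G \right)} = H \left(- \frac{1}{10}\right) = - \frac{H}{10}$)
$r{\left(-3,T{\left(u{\left(6 \right)} \right)} \right)} \left(-81 - 83\right) = \left(- \frac{1}{10}\right) \left(-3\right) \left(-81 - 83\right) = \frac{3}{10} \left(-164\right) = - \frac{246}{5}$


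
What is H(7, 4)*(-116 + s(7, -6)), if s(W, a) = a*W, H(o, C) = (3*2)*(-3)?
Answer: 2844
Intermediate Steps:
H(o, C) = -18 (H(o, C) = 6*(-3) = -18)
s(W, a) = W*a
H(7, 4)*(-116 + s(7, -6)) = -18*(-116 + 7*(-6)) = -18*(-116 - 42) = -18*(-158) = 2844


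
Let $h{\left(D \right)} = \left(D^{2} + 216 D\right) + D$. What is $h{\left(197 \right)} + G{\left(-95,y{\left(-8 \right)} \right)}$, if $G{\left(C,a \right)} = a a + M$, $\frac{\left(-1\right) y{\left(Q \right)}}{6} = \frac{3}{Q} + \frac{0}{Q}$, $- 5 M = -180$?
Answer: $\frac{1305585}{16} \approx 81599.0$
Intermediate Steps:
$M = 36$ ($M = \left(- \frac{1}{5}\right) \left(-180\right) = 36$)
$h{\left(D \right)} = D^{2} + 217 D$
$y{\left(Q \right)} = - \frac{18}{Q}$ ($y{\left(Q \right)} = - 6 \left(\frac{3}{Q} + \frac{0}{Q}\right) = - 6 \left(\frac{3}{Q} + 0\right) = - 6 \frac{3}{Q} = - \frac{18}{Q}$)
$G{\left(C,a \right)} = 36 + a^{2}$ ($G{\left(C,a \right)} = a a + 36 = a^{2} + 36 = 36 + a^{2}$)
$h{\left(197 \right)} + G{\left(-95,y{\left(-8 \right)} \right)} = 197 \left(217 + 197\right) + \left(36 + \left(- \frac{18}{-8}\right)^{2}\right) = 197 \cdot 414 + \left(36 + \left(\left(-18\right) \left(- \frac{1}{8}\right)\right)^{2}\right) = 81558 + \left(36 + \left(\frac{9}{4}\right)^{2}\right) = 81558 + \left(36 + \frac{81}{16}\right) = 81558 + \frac{657}{16} = \frac{1305585}{16}$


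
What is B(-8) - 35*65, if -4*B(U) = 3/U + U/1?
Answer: -72733/32 ≈ -2272.9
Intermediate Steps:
B(U) = -3/(4*U) - U/4 (B(U) = -(3/U + U/1)/4 = -(3/U + U*1)/4 = -(3/U + U)/4 = -(U + 3/U)/4 = -3/(4*U) - U/4)
B(-8) - 35*65 = (1/4)*(-3 - 1*(-8)**2)/(-8) - 35*65 = (1/4)*(-1/8)*(-3 - 1*64) - 2275 = (1/4)*(-1/8)*(-3 - 64) - 2275 = (1/4)*(-1/8)*(-67) - 2275 = 67/32 - 2275 = -72733/32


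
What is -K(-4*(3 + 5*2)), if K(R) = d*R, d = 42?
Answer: 2184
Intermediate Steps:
K(R) = 42*R
-K(-4*(3 + 5*2)) = -42*(-4*(3 + 5*2)) = -42*(-4*(3 + 10)) = -42*(-4*13) = -42*(-52) = -1*(-2184) = 2184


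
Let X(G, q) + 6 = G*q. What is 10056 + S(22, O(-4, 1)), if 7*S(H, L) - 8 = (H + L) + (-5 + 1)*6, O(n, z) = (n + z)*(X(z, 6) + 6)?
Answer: 70380/7 ≈ 10054.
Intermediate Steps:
X(G, q) = -6 + G*q
O(n, z) = 6*z*(n + z) (O(n, z) = (n + z)*((-6 + z*6) + 6) = (n + z)*((-6 + 6*z) + 6) = (n + z)*(6*z) = 6*z*(n + z))
S(H, L) = -16/7 + H/7 + L/7 (S(H, L) = 8/7 + ((H + L) + (-5 + 1)*6)/7 = 8/7 + ((H + L) - 4*6)/7 = 8/7 + ((H + L) - 24)/7 = 8/7 + (-24 + H + L)/7 = 8/7 + (-24/7 + H/7 + L/7) = -16/7 + H/7 + L/7)
10056 + S(22, O(-4, 1)) = 10056 + (-16/7 + (1/7)*22 + (6*1*(-4 + 1))/7) = 10056 + (-16/7 + 22/7 + (6*1*(-3))/7) = 10056 + (-16/7 + 22/7 + (1/7)*(-18)) = 10056 + (-16/7 + 22/7 - 18/7) = 10056 - 12/7 = 70380/7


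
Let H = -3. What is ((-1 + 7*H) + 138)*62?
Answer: 7192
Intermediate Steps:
((-1 + 7*H) + 138)*62 = ((-1 + 7*(-3)) + 138)*62 = ((-1 - 21) + 138)*62 = (-22 + 138)*62 = 116*62 = 7192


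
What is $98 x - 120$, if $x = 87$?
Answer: $8406$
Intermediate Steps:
$98 x - 120 = 98 \cdot 87 - 120 = 8526 - 120 = 8406$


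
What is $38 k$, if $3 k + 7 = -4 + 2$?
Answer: $-114$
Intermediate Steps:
$k = -3$ ($k = - \frac{7}{3} + \frac{-4 + 2}{3} = - \frac{7}{3} + \frac{1}{3} \left(-2\right) = - \frac{7}{3} - \frac{2}{3} = -3$)
$38 k = 38 \left(-3\right) = -114$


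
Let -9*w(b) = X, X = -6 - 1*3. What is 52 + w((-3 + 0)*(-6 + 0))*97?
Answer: 149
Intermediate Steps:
X = -9 (X = -6 - 3 = -9)
w(b) = 1 (w(b) = -1/9*(-9) = 1)
52 + w((-3 + 0)*(-6 + 0))*97 = 52 + 1*97 = 52 + 97 = 149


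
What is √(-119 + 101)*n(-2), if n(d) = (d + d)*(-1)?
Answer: 12*I*√2 ≈ 16.971*I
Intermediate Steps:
n(d) = -2*d (n(d) = (2*d)*(-1) = -2*d)
√(-119 + 101)*n(-2) = √(-119 + 101)*(-2*(-2)) = √(-18)*4 = (3*I*√2)*4 = 12*I*√2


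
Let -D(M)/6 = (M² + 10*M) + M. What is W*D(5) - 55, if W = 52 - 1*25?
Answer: -13015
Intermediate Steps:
W = 27 (W = 52 - 25 = 27)
D(M) = -66*M - 6*M² (D(M) = -6*((M² + 10*M) + M) = -6*(M² + 11*M) = -66*M - 6*M²)
W*D(5) - 55 = 27*(-6*5*(11 + 5)) - 55 = 27*(-6*5*16) - 55 = 27*(-480) - 55 = -12960 - 55 = -13015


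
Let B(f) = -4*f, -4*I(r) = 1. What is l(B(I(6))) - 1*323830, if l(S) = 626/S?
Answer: -323204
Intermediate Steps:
I(r) = -1/4 (I(r) = -1/4*1 = -1/4)
l(B(I(6))) - 1*323830 = 626/((-4*(-1/4))) - 1*323830 = 626/1 - 323830 = 626*1 - 323830 = 626 - 323830 = -323204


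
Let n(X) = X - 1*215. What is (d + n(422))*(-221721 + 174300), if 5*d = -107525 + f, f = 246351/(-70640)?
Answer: 356733954376371/353200 ≈ 1.0100e+9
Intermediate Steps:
n(X) = -215 + X (n(X) = X - 215 = -215 + X)
f = -246351/70640 (f = 246351*(-1/70640) = -246351/70640 ≈ -3.4874)
d = -7595812351/353200 (d = (-107525 - 246351/70640)/5 = (⅕)*(-7595812351/70640) = -7595812351/353200 ≈ -21506.)
(d + n(422))*(-221721 + 174300) = (-7595812351/353200 + (-215 + 422))*(-221721 + 174300) = (-7595812351/353200 + 207)*(-47421) = -7522699951/353200*(-47421) = 356733954376371/353200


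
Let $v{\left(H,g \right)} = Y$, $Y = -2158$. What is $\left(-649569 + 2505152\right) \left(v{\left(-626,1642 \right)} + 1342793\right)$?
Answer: $2487659515205$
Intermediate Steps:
$v{\left(H,g \right)} = -2158$
$\left(-649569 + 2505152\right) \left(v{\left(-626,1642 \right)} + 1342793\right) = \left(-649569 + 2505152\right) \left(-2158 + 1342793\right) = 1855583 \cdot 1340635 = 2487659515205$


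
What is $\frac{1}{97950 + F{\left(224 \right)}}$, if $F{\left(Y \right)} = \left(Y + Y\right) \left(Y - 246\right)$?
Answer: $\frac{1}{88094} \approx 1.1352 \cdot 10^{-5}$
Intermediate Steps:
$F{\left(Y \right)} = 2 Y \left(-246 + Y\right)$
$\frac{1}{97950 + F{\left(224 \right)}} = \frac{1}{97950 + 2 \cdot 224 \left(-246 + 224\right)} = \frac{1}{97950 + 2 \cdot 224 \left(-22\right)} = \frac{1}{97950 - 9856} = \frac{1}{88094}$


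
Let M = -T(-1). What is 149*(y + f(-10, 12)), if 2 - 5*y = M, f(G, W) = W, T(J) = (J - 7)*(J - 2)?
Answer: 12814/5 ≈ 2562.8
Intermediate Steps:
T(J) = (-7 + J)*(-2 + J)
M = -24 (M = -(14 + (-1)**2 - 9*(-1)) = -(14 + 1 + 9) = -1*24 = -24)
y = 26/5 (y = 2/5 - 1/5*(-24) = 2/5 + 24/5 = 26/5 ≈ 5.2000)
149*(y + f(-10, 12)) = 149*(26/5 + 12) = 149*(86/5) = 12814/5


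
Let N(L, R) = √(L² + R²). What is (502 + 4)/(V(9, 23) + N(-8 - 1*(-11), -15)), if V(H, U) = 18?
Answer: 506/5 - 253*√26/15 ≈ 15.197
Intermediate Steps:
(502 + 4)/(V(9, 23) + N(-8 - 1*(-11), -15)) = (502 + 4)/(18 + √((-8 - 1*(-11))² + (-15)²)) = 506/(18 + √((-8 + 11)² + 225)) = 506/(18 + √(3² + 225)) = 506/(18 + √(9 + 225)) = 506/(18 + √234) = 506/(18 + 3*√26)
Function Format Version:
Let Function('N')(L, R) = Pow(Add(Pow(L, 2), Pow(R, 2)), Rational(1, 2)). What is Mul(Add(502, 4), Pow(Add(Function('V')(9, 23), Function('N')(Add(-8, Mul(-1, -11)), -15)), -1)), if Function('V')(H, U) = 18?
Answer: Add(Rational(506, 5), Mul(Rational(-253, 15), Pow(26, Rational(1, 2)))) ≈ 15.197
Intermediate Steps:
Mul(Add(502, 4), Pow(Add(Function('V')(9, 23), Function('N')(Add(-8, Mul(-1, -11)), -15)), -1)) = Mul(Add(502, 4), Pow(Add(18, Pow(Add(Pow(Add(-8, Mul(-1, -11)), 2), Pow(-15, 2)), Rational(1, 2))), -1)) = Mul(506, Pow(Add(18, Pow(Add(Pow(Add(-8, 11), 2), 225), Rational(1, 2))), -1)) = Mul(506, Pow(Add(18, Pow(Add(Pow(3, 2), 225), Rational(1, 2))), -1)) = Mul(506, Pow(Add(18, Pow(Add(9, 225), Rational(1, 2))), -1)) = Mul(506, Pow(Add(18, Pow(234, Rational(1, 2))), -1)) = Mul(506, Pow(Add(18, Mul(3, Pow(26, Rational(1, 2)))), -1))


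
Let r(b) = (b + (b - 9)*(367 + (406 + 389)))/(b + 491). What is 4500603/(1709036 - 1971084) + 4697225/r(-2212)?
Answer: 1053375527377679/338436826336 ≈ 3112.5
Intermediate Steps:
r(b) = (-10458 + 1163*b)/(491 + b) (r(b) = (b + (-9 + b)*(367 + 795))/(491 + b) = (b + (-9 + b)*1162)/(491 + b) = (b + (-10458 + 1162*b))/(491 + b) = (-10458 + 1163*b)/(491 + b))
4500603/(1709036 - 1971084) + 4697225/r(-2212) = 4500603/(1709036 - 1971084) + 4697225/(((-10458 + 1163*(-2212))/(491 - 2212))) = 4500603/(-262048) + 4697225/(((-10458 - 2572556)/(-1721))) = 4500603*(-1/262048) + 4697225/((-1/1721*(-2583014))) = -4500603/262048 + 4697225/(2583014/1721) = -4500603/262048 + 4697225*(1721/2583014) = -4500603/262048 + 8083924225/2583014 = 1053375527377679/338436826336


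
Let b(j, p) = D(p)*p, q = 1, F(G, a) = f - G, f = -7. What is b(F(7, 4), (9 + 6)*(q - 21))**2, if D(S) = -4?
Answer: 1440000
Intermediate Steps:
F(G, a) = -7 - G
b(j, p) = -4*p
b(F(7, 4), (9 + 6)*(q - 21))**2 = (-4*(9 + 6)*(1 - 21))**2 = (-60*(-20))**2 = (-4*(-300))**2 = 1200**2 = 1440000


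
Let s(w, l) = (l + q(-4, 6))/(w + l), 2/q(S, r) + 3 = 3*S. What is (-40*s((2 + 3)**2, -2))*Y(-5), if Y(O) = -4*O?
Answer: 5120/69 ≈ 74.203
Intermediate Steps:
q(S, r) = 2/(-3 + 3*S)
s(w, l) = (-2/15 + l)/(l + w) (s(w, l) = (l + 2/(3*(-1 - 4)))/(w + l) = (l + (2/3)/(-5))/(l + w) = (l + (2/3)*(-1/5))/(l + w) = (l - 2/15)/(l + w) = (-2/15 + l)/(l + w))
(-40*s((2 + 3)**2, -2))*Y(-5) = (-40*(-2/15 - 2)/(-2 + (2 + 3)**2))*(-4*(-5)) = -40*(-32)/((-2 + 5**2)*15)*20 = -40*(-32)/((-2 + 25)*15)*20 = -40*(-32)/(23*15)*20 = -40*(-32/345)*20 = (256/69)*20 = 5120/69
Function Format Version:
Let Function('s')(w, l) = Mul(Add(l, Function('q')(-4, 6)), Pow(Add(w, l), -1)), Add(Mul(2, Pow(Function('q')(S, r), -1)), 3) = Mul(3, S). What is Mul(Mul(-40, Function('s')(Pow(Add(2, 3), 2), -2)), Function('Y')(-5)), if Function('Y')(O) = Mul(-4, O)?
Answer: Rational(5120, 69) ≈ 74.203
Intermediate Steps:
Function('q')(S, r) = Mul(2, Pow(Add(-3, Mul(3, S)), -1))
Function('s')(w, l) = Mul(Pow(Add(l, w), -1), Add(Rational(-2, 15), l)) (Function('s')(w, l) = Mul(Add(l, Mul(Rational(2, 3), Pow(Add(-1, -4), -1))), Pow(Add(w, l), -1)) = Mul(Add(l, Mul(Rational(2, 3), Pow(-5, -1))), Pow(Add(l, w), -1)) = Mul(Add(l, Mul(Rational(2, 3), Rational(-1, 5))), Pow(Add(l, w), -1)) = Mul(Add(l, Rational(-2, 15)), Pow(Add(l, w), -1)) = Mul(Add(Rational(-2, 15), l), Pow(Add(l, w), -1)) = Mul(Pow(Add(l, w), -1), Add(Rational(-2, 15), l)))
Mul(Mul(-40, Function('s')(Pow(Add(2, 3), 2), -2)), Function('Y')(-5)) = Mul(Mul(-40, Mul(Pow(Add(-2, Pow(Add(2, 3), 2)), -1), Add(Rational(-2, 15), -2))), Mul(-4, -5)) = Mul(Mul(-40, Mul(Pow(Add(-2, Pow(5, 2)), -1), Rational(-32, 15))), 20) = Mul(Mul(-40, Mul(Pow(Add(-2, 25), -1), Rational(-32, 15))), 20) = Mul(Mul(-40, Mul(Pow(23, -1), Rational(-32, 15))), 20) = Mul(Mul(-40, Mul(Rational(1, 23), Rational(-32, 15))), 20) = Mul(Mul(-40, Rational(-32, 345)), 20) = Mul(Rational(256, 69), 20) = Rational(5120, 69)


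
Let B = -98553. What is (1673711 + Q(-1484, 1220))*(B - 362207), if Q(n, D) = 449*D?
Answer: -1023574193160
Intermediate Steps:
(1673711 + Q(-1484, 1220))*(B - 362207) = (1673711 + 449*1220)*(-98553 - 362207) = (1673711 + 547780)*(-460760) = 2221491*(-460760) = -1023574193160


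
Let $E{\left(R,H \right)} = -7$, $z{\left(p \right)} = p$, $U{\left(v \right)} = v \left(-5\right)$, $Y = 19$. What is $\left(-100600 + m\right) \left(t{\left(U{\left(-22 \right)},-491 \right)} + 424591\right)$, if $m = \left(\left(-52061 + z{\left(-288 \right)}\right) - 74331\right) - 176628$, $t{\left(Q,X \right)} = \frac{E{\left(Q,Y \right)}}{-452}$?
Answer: $- \frac{19379014990803}{113} \approx -1.715 \cdot 10^{11}$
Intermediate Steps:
$U{\left(v \right)} = - 5 v$
$t{\left(Q,X \right)} = \frac{7}{452}$ ($t{\left(Q,X \right)} = - \frac{7}{-452} = \left(-7\right) \left(- \frac{1}{452}\right) = \frac{7}{452}$)
$m = -303308$ ($m = \left(\left(-52061 - 288\right) - 74331\right) - 176628 = \left(-52349 - 74331\right) - 176628 = -126680 - 176628 = -303308$)
$\left(-100600 + m\right) \left(t{\left(U{\left(-22 \right)},-491 \right)} + 424591\right) = \left(-100600 - 303308\right) \left(\frac{7}{452} + 424591\right) = \left(-403908\right) \frac{191915139}{452} = - \frac{19379014990803}{113}$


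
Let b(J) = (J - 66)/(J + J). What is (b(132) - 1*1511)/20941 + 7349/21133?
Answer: 487874917/1770184612 ≈ 0.27561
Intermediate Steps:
b(J) = (-66 + J)/(2*J) (b(J) = (-66 + J)/((2*J)) = (-66 + J)*(1/(2*J)) = (-66 + J)/(2*J))
(b(132) - 1*1511)/20941 + 7349/21133 = ((½)*(-66 + 132)/132 - 1*1511)/20941 + 7349/21133 = ((½)*(1/132)*66 - 1511)*(1/20941) + 7349*(1/21133) = (¼ - 1511)*(1/20941) + 7349/21133 = -6043/4*1/20941 + 7349/21133 = -6043/83764 + 7349/21133 = 487874917/1770184612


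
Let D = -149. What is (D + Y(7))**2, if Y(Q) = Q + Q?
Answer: 18225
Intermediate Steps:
Y(Q) = 2*Q
(D + Y(7))**2 = (-149 + 2*7)**2 = (-149 + 14)**2 = (-135)**2 = 18225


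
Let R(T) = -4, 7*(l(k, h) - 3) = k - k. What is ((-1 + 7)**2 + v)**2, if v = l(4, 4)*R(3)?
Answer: 576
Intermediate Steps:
l(k, h) = 3 (l(k, h) = 3 + (k - k)/7 = 3 + (1/7)*0 = 3 + 0 = 3)
v = -12 (v = 3*(-4) = -12)
((-1 + 7)**2 + v)**2 = ((-1 + 7)**2 - 12)**2 = (6**2 - 12)**2 = (36 - 12)**2 = 24**2 = 576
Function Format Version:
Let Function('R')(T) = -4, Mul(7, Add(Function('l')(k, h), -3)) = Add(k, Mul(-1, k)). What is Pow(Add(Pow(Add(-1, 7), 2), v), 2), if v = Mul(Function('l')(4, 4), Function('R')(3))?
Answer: 576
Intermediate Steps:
Function('l')(k, h) = 3 (Function('l')(k, h) = Add(3, Mul(Rational(1, 7), Add(k, Mul(-1, k)))) = Add(3, Mul(Rational(1, 7), 0)) = Add(3, 0) = 3)
v = -12 (v = Mul(3, -4) = -12)
Pow(Add(Pow(Add(-1, 7), 2), v), 2) = Pow(Add(Pow(Add(-1, 7), 2), -12), 2) = Pow(Add(Pow(6, 2), -12), 2) = Pow(Add(36, -12), 2) = Pow(24, 2) = 576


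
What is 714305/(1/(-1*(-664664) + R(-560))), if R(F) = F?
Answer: 474372807720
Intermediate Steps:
714305/(1/(-1*(-664664) + R(-560))) = 714305/(1/(-1*(-664664) - 560)) = 714305/(1/(664664 - 560)) = 714305/(1/664104) = 714305*664104 = 474372807720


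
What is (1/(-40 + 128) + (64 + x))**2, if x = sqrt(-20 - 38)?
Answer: 31281537/7744 + 5633*I*sqrt(58)/44 ≈ 4039.5 + 974.99*I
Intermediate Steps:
x = I*sqrt(58) (x = sqrt(-58) = I*sqrt(58) ≈ 7.6158*I)
(1/(-40 + 128) + (64 + x))**2 = (1/(-40 + 128) + (64 + I*sqrt(58)))**2 = (1/88 + (64 + I*sqrt(58)))**2 = (5633/88 + I*sqrt(58))**2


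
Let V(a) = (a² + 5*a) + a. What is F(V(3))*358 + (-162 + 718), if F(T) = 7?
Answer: 3062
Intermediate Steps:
V(a) = a² + 6*a
F(V(3))*358 + (-162 + 718) = 7*358 + (-162 + 718) = 2506 + 556 = 3062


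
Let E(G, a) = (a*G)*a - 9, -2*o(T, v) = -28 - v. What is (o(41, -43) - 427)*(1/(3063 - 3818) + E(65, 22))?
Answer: -10317421488/755 ≈ -1.3665e+7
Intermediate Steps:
o(T, v) = 14 + v/2 (o(T, v) = -(-28 - v)/2 = 14 + v/2)
E(G, a) = -9 + G*a² (E(G, a) = (G*a)*a - 9 = G*a² - 9 = -9 + G*a²)
(o(41, -43) - 427)*(1/(3063 - 3818) + E(65, 22)) = ((14 + (½)*(-43)) - 427)*(1/(3063 - 3818) + (-9 + 65*22²)) = ((14 - 43/2) - 427)*(1/(-755) + (-9 + 65*484)) = (-15/2 - 427)*(-1/755 + (-9 + 31460)) = -869*(-1/755 + 31451)/2 = -869/2*23745504/755 = -10317421488/755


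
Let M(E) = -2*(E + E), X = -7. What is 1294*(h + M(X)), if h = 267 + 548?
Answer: 1090842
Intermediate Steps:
M(E) = -4*E
h = 815
1294*(h + M(X)) = 1294*(815 - 4*(-7)) = 1294*(815 + 28) = 1294*843 = 1090842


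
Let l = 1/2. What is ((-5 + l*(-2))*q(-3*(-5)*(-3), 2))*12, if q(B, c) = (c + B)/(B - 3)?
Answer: -129/2 ≈ -64.500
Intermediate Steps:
l = 1/2 ≈ 0.50000
q(B, c) = (B + c)/(-3 + B)
((-5 + l*(-2))*q(-3*(-5)*(-3), 2))*12 = ((-5 + (1/2)*(-2))*((-3*(-5)*(-3) + 2)/(-3 - 3*(-5)*(-3))))*12 = ((-5 - 1)*((15*(-3) + 2)/(-3 + 15*(-3))))*12 = -6*(-45 + 2)/(-3 - 45)*12 = -6*(-43)/(-48)*12 = -(-1)*(-43)/8*12 = -6*43/48*12 = -43/8*12 = -129/2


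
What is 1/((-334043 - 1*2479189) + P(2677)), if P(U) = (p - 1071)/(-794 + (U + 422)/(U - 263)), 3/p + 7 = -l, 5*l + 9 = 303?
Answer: -629579993/1771153732236540 ≈ -3.5546e-7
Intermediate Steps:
l = 294/5 (l = -9/5 + (⅕)*303 = -9/5 + 303/5 = 294/5 ≈ 58.800)
p = -15/329 (p = 3/(-7 - 1*294/5) = 3/(-7 - 294/5) = 3/(-329/5) = 3*(-5/329) = -15/329 ≈ -0.045593)
P(U) = -352374/(329*(-794 + (422 + U)/(-263 + U))) (P(U) = (-15/329 - 1071)/(-794 + (U + 422)/(U - 263)) = -352374/(329*(-794 + (422 + U)/(-263 + U))))
1/((-334043 - 1*2479189) + P(2677)) = 1/((-334043 - 1*2479189) + 352374*(-263 + 2677)/(329*(-209244 + 793*2677))) = 1/((-334043 - 2479189) + (352374/329)*2414/(-209244 + 2122861)) = 1/(-2813232 + (352374/329)*2414/1913617) = 1/(-2813232 + (352374/329)*(1/1913617)*2414) = 1/(-2813232 + 850630836/629579993) = 1/(-1771153732236540/629579993) = -629579993/1771153732236540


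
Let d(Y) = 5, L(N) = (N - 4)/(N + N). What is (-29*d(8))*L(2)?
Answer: 145/2 ≈ 72.500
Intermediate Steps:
L(N) = (-4 + N)/(2*N) (L(N) = (-4 + N)/((2*N)) = (-4 + N)*(1/(2*N)) = (-4 + N)/(2*N))
(-29*d(8))*L(2) = (-29*5)*((½)*(-4 + 2)/2) = -145*(-2)/(2*2) = -145*(-½) = 145/2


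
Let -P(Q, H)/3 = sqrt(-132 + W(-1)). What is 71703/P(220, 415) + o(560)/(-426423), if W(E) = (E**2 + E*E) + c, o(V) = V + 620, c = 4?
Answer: -1180/426423 + 7967*I*sqrt(14)/14 ≈ -0.0027672 + 2129.3*I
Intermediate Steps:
o(V) = 620 + V
W(E) = 4 + 2*E**2 (W(E) = (E**2 + E*E) + 4 = (E**2 + E**2) + 4 = 2*E**2 + 4 = 4 + 2*E**2)
P(Q, H) = -9*I*sqrt(14) (P(Q, H) = -3*sqrt(-132 + (4 + 2*(-1)**2)) = -3*sqrt(-132 + (4 + 2*1)) = -3*sqrt(-132 + (4 + 2)) = -3*sqrt(-132 + 6) = -9*I*sqrt(14))
71703/P(220, 415) + o(560)/(-426423) = 71703/((-9*I*sqrt(14))) + (620 + 560)/(-426423) = 71703*(I*sqrt(14)/126) + 1180*(-1/426423) = 7967*I*sqrt(14)/14 - 1180/426423 = -1180/426423 + 7967*I*sqrt(14)/14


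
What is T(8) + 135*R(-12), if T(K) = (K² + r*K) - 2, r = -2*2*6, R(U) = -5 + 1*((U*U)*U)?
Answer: -234085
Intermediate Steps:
R(U) = -5 + U³ (R(U) = -5 + 1*(U²*U) = -5 + 1*U³ = -5 + U³)
r = -24 (r = -4*6 = -24)
T(K) = -2 + K² - 24*K (T(K) = (K² - 24*K) - 2 = -2 + K² - 24*K)
T(8) + 135*R(-12) = (-2 + 8² - 24*8) + 135*(-5 + (-12)³) = (-2 + 64 - 192) + 135*(-5 - 1728) = -130 + 135*(-1733) = -130 - 233955 = -234085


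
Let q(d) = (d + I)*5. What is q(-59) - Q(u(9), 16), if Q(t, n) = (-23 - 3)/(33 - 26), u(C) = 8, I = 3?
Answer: -1934/7 ≈ -276.29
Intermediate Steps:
Q(t, n) = -26/7
q(d) = 15 + 5*d (q(d) = (d + 3)*5 = (3 + d)*5 = 15 + 5*d)
q(-59) - Q(u(9), 16) = (15 + 5*(-59)) - 1*(-26/7) = (15 - 295) + 26/7 = -280 + 26/7 = -1934/7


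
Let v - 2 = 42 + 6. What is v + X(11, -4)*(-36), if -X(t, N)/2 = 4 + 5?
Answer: 698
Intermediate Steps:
X(t, N) = -18 (X(t, N) = -2*(4 + 5) = -2*9 = -18)
v = 50 (v = 2 + (42 + 6) = 2 + 48 = 50)
v + X(11, -4)*(-36) = 50 - 18*(-36) = 50 + 648 = 698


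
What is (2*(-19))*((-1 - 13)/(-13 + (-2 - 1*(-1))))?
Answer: -38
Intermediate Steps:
(2*(-19))*((-1 - 13)/(-13 + (-2 - 1*(-1)))) = -(-532)/(-13 + (-2 + 1)) = -(-532)/(-13 - 1) = -(-532)/(-14) = -(-532)*(-1)/14 = -38*1 = -38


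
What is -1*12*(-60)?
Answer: 720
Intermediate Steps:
-1*12*(-60) = -12*(-60) = 720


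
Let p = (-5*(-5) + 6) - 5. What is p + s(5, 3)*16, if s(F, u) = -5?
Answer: -54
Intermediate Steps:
p = 26 (p = (25 + 6) - 5 = 31 - 5 = 26)
p + s(5, 3)*16 = 26 - 5*16 = 26 - 80 = -54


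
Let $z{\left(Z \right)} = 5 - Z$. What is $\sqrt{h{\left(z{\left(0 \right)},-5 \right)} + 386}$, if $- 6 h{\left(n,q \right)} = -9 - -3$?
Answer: $3 \sqrt{43} \approx 19.672$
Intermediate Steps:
$h{\left(n,q \right)} = 1$ ($h{\left(n,q \right)} = - \frac{-9 - -3}{6} = - \frac{-9 + 3}{6} = \left(- \frac{1}{6}\right) \left(-6\right) = 1$)
$\sqrt{h{\left(z{\left(0 \right)},-5 \right)} + 386} = \sqrt{1 + 386} = \sqrt{387} = 3 \sqrt{43}$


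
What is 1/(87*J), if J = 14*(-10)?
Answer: -1/12180 ≈ -8.2102e-5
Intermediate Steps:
J = -140
1/(87*J) = 1/(87*(-140)) = 1/(-12180) = -1/12180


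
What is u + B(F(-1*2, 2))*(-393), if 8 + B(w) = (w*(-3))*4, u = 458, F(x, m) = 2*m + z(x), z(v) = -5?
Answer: -1114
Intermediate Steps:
F(x, m) = -5 + 2*m (F(x, m) = 2*m - 5 = -5 + 2*m)
B(w) = -8 - 12*w (B(w) = -8 + (w*(-3))*4 = -8 - 3*w*4 = -8 - 12*w)
u + B(F(-1*2, 2))*(-393) = 458 + (-8 - 12*(-5 + 2*2))*(-393) = 458 + (-8 - 12*(-5 + 4))*(-393) = 458 + (-8 - 12*(-1))*(-393) = 458 + (-8 + 12)*(-393) = 458 + 4*(-393) = 458 - 1572 = -1114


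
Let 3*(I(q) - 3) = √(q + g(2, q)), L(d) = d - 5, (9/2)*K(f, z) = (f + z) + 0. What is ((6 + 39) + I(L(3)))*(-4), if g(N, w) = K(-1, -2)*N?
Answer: -192 - 4*I*√30/9 ≈ -192.0 - 2.4343*I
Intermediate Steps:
K(f, z) = 2*f/9 + 2*z/9 (K(f, z) = 2*((f + z) + 0)/9 = 2*(f + z)/9 = 2*f/9 + 2*z/9)
g(N, w) = -2*N/3 (g(N, w) = ((2/9)*(-1) + (2/9)*(-2))*N = (-2/9 - 4/9)*N = -2*N/3)
L(d) = -5 + d
I(q) = 3 + √(-4/3 + q)/3 (I(q) = 3 + √(q - ⅔*2)/3 = 3 + √(q - 4/3)/3 = 3 + √(-4/3 + q)/3)
((6 + 39) + I(L(3)))*(-4) = ((6 + 39) + (3 + √(-12 + 9*(-5 + 3))/9))*(-4) = (45 + (3 + √(-12 + 9*(-2))/9))*(-4) = (45 + (3 + √(-12 - 18)/9))*(-4) = (45 + (3 + √(-30)/9))*(-4) = (45 + (3 + (I*√30)/9))*(-4) = (45 + (3 + I*√30/9))*(-4) = (48 + I*√30/9)*(-4) = -192 - 4*I*√30/9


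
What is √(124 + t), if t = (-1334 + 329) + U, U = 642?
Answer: I*√239 ≈ 15.46*I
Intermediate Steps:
t = -363 (t = (-1334 + 329) + 642 = -1005 + 642 = -363)
√(124 + t) = √(124 - 363) = √(-239) = I*√239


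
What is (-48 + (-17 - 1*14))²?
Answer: 6241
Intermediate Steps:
(-48 + (-17 - 1*14))² = (-48 + (-17 - 14))² = (-48 - 31)² = (-79)² = 6241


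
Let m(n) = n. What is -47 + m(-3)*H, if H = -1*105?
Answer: 268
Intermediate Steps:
H = -105
-47 + m(-3)*H = -47 - 3*(-105) = -47 + 315 = 268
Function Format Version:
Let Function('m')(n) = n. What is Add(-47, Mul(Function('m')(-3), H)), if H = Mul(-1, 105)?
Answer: 268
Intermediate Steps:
H = -105
Add(-47, Mul(Function('m')(-3), H)) = Add(-47, Mul(-3, -105)) = Add(-47, 315) = 268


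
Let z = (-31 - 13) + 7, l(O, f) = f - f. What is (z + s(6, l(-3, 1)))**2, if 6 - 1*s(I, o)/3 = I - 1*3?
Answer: 784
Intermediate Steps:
l(O, f) = 0
s(I, o) = 27 - 3*I (s(I, o) = 18 - 3*(I - 1*3) = 18 - 3*(I - 3) = 18 - 3*(-3 + I) = 18 + (9 - 3*I) = 27 - 3*I)
z = -37 (z = -44 + 7 = -37)
(z + s(6, l(-3, 1)))**2 = (-37 + (27 - 3*6))**2 = (-37 + (27 - 18))**2 = (-37 + 9)**2 = (-28)**2 = 784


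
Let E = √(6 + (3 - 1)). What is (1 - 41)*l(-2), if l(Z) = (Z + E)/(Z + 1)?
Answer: -80 + 80*√2 ≈ 33.137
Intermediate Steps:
E = 2*√2 (E = √(6 + 2) = √8 = 2*√2 ≈ 2.8284)
l(Z) = (Z + 2*√2)/(1 + Z) (l(Z) = (Z + 2*√2)/(Z + 1) = (Z + 2*√2)/(1 + Z))
(1 - 41)*l(-2) = (1 - 41)*((-2 + 2*√2)/(1 - 2)) = -40*(-2 + 2*√2)/(-1) = -(-40)*(-2 + 2*√2) = -40*(2 - 2*√2) = -80 + 80*√2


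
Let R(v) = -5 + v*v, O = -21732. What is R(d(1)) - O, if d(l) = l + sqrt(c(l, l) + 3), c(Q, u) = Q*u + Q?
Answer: 21733 + 2*sqrt(5) ≈ 21737.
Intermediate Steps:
c(Q, u) = Q + Q*u
d(l) = l + sqrt(3 + l*(1 + l)) (d(l) = l + sqrt(l*(1 + l) + 3) = l + sqrt(3 + l*(1 + l)))
R(v) = -5 + v**2
R(d(1)) - O = (-5 + (1 + sqrt(3 + 1*(1 + 1)))**2) - 1*(-21732) = (-5 + (1 + sqrt(3 + 1*2))**2) + 21732 = (-5 + (1 + sqrt(3 + 2))**2) + 21732 = (-5 + (1 + sqrt(5))**2) + 21732 = 21727 + (1 + sqrt(5))**2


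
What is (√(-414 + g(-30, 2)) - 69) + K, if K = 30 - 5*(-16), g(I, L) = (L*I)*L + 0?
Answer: 41 + I*√534 ≈ 41.0 + 23.108*I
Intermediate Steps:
g(I, L) = I*L² (g(I, L) = (I*L)*L + 0 = I*L² + 0 = I*L²)
K = 110 (K = 30 + 80 = 110)
(√(-414 + g(-30, 2)) - 69) + K = (√(-414 - 30*2²) - 69) + 110 = (√(-414 - 30*4) - 69) + 110 = (√(-414 - 120) - 69) + 110 = (√(-534) - 69) + 110 = (I*√534 - 69) + 110 = (-69 + I*√534) + 110 = 41 + I*√534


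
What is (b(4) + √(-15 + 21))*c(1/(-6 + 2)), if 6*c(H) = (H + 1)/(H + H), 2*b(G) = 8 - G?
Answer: -½ - √6/4 ≈ -1.1124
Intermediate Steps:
b(G) = 4 - G/2 (b(G) = (8 - G)/2 = 4 - G/2)
c(H) = (1 + H)/(12*H) (c(H) = ((H + 1)/(H + H))/6 = ((1 + H)/((2*H)))/6 = ((1 + H)*(1/(2*H)))/6 = ((1 + H)/(2*H))/6 = (1 + H)/(12*H))
(b(4) + √(-15 + 21))*c(1/(-6 + 2)) = ((4 - ½*4) + √(-15 + 21))*((1 + 1/(-6 + 2))/(12*(1/(-6 + 2)))) = ((4 - 2) + √6)*((1 + 1/(-4))/(12*(1/(-4)))) = (2 + √6)*((1 - ¼)/(12*(-¼))) = (2 + √6)*((1/12)*(-4)*(¾)) = (2 + √6)*(-¼) = -½ - √6/4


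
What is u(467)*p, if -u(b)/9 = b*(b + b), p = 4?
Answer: -15702408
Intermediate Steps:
u(b) = -18*b² (u(b) = -9*b*(b + b) = -9*b*2*b = -18*b²)
u(467)*p = -18*467²*4 = -18*218089*4 = -3925602*4 = -15702408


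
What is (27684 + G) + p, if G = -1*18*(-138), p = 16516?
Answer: 46684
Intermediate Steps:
G = 2484 (G = -18*(-138) = 2484)
(27684 + G) + p = (27684 + 2484) + 16516 = 30168 + 16516 = 46684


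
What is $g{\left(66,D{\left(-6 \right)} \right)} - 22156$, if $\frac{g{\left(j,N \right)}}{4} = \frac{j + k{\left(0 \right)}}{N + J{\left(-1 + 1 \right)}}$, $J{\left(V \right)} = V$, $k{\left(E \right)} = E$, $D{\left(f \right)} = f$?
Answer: $-22200$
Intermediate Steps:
$g{\left(j,N \right)} = \frac{4 j}{N}$ ($g{\left(j,N \right)} = 4 \frac{j + 0}{N + \left(-1 + 1\right)} = 4 \frac{j}{N + 0} = 4 \frac{j}{N} = \frac{4 j}{N}$)
$g{\left(66,D{\left(-6 \right)} \right)} - 22156 = 4 \cdot 66 \frac{1}{-6} - 22156 = 4 \cdot 66 \left(- \frac{1}{6}\right) - 22156 = -44 - 22156 = -22200$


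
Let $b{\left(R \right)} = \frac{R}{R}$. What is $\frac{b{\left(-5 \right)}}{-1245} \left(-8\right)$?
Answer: $\frac{8}{1245} \approx 0.0064257$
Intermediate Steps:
$b{\left(R \right)} = 1$
$\frac{b{\left(-5 \right)}}{-1245} \left(-8\right) = 1 \frac{1}{-1245} \left(-8\right) = 1 \left(- \frac{1}{1245}\right) \left(-8\right) = \left(- \frac{1}{1245}\right) \left(-8\right) = \frac{8}{1245}$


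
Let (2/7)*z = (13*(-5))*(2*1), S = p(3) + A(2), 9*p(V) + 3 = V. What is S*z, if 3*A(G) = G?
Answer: -910/3 ≈ -303.33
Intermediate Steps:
A(G) = G/3
p(V) = -1/3 + V/9
S = 2/3 (S = (-1/3 + (1/9)*3) + (1/3)*2 = (-1/3 + 1/3) + 2/3 = 0 + 2/3 = 2/3 ≈ 0.66667)
z = -455 (z = 7*((13*(-5))*(2*1))/2 = 7*(-65*2)/2 = (7/2)*(-130) = -455)
S*z = (2/3)*(-455) = -910/3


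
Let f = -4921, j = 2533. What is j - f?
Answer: 7454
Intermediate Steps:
j - f = 2533 - 1*(-4921) = 2533 + 4921 = 7454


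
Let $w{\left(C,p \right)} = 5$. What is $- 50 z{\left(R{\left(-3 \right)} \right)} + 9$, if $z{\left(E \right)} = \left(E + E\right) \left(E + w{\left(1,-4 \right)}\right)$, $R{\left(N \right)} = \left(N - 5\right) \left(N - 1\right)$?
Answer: $-118391$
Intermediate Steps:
$R{\left(N \right)} = \left(-1 + N\right) \left(-5 + N\right)$ ($R{\left(N \right)} = \left(-5 + N\right) \left(-1 + N\right) = \left(-1 + N\right) \left(-5 + N\right)$)
$z{\left(E \right)} = 2 E \left(5 + E\right)$ ($z{\left(E \right)} = \left(E + E\right) \left(E + 5\right) = 2 E \left(5 + E\right)$)
$- 50 z{\left(R{\left(-3 \right)} \right)} + 9 = - 50 \cdot 2 \left(5 + \left(-3\right)^{2} - -18\right) \left(5 + \left(5 + \left(-3\right)^{2} - -18\right)\right) + 9 = - 50 \cdot 2 \left(5 + 9 + 18\right) \left(5 + \left(5 + 9 + 18\right)\right) + 9 = - 50 \cdot 2 \cdot 32 \left(5 + 32\right) + 9 = - 50 \cdot 2 \cdot 32 \cdot 37 + 9 = \left(-50\right) 2368 + 9 = -118400 + 9 = -118391$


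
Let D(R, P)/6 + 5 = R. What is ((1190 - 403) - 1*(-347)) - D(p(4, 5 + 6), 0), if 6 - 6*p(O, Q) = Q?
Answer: 1169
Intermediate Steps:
p(O, Q) = 1 - Q/6
D(R, P) = -30 + 6*R
((1190 - 403) - 1*(-347)) - D(p(4, 5 + 6), 0) = ((1190 - 403) - 1*(-347)) - (-30 + 6*(1 - (5 + 6)/6)) = (787 + 347) - (-30 + 6*(1 - ⅙*11)) = 1134 - (-30 + 6*(1 - 11/6)) = 1134 - (-30 + 6*(-⅚)) = 1134 - (-30 - 5) = 1134 - 1*(-35) = 1134 + 35 = 1169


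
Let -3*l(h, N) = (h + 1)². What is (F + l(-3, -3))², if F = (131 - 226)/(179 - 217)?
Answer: 49/36 ≈ 1.3611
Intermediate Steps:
F = 5/2 (F = -95/(-38) = -95*(-1/38) = 5/2 ≈ 2.5000)
l(h, N) = -(1 + h)²/3 (l(h, N) = -(h + 1)²/3 = -(1 + h)²/3)
(F + l(-3, -3))² = (5/2 - (1 - 3)²/3)² = (5/2 - ⅓*(-2)²)² = (5/2 - ⅓*4)² = (5/2 - 4/3)² = (7/6)² = 49/36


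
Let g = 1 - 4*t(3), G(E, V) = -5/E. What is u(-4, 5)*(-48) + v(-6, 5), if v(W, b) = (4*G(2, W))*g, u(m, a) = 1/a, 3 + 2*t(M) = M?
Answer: -98/5 ≈ -19.600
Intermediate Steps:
t(M) = -3/2 + M/2
g = 1 (g = 1 - 4*(-3/2 + (½)*3) = 1 - 4*(-3/2 + 3/2) = 1 - 4*0 = 1 + 0 = 1)
v(W, b) = -10 (v(W, b) = (4*(-5/2))*1 = -10*1 = -10)
u(-4, 5)*(-48) + v(-6, 5) = -48/5 - 10 = -98/5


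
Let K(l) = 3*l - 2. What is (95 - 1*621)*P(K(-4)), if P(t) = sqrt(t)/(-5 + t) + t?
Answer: 7364 + 526*I*sqrt(14)/19 ≈ 7364.0 + 103.58*I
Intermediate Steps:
K(l) = -2 + 3*l
P(t) = t + sqrt(t)/(-5 + t) (P(t) = sqrt(t)/(-5 + t) + t = t + sqrt(t)/(-5 + t))
(95 - 1*621)*P(K(-4)) = (95 - 1*621)*((sqrt(-2 + 3*(-4)) + (-2 + 3*(-4))**2 - 5*(-2 + 3*(-4)))/(-5 + (-2 + 3*(-4)))) = (95 - 621)*((sqrt(-2 - 12) + (-2 - 12)**2 - 5*(-2 - 12))/(-5 + (-2 - 12))) = -526*(sqrt(-14) + (-14)**2 - 5*(-14))/(-5 - 14) = -526*(I*sqrt(14) + 196 + 70)/(-19) = -(-526)*(266 + I*sqrt(14))/19 = -526*(-14 - I*sqrt(14)/19) = 7364 + 526*I*sqrt(14)/19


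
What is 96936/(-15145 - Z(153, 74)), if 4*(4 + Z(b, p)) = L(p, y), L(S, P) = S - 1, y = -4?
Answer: -387744/60637 ≈ -6.3945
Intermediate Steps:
L(S, P) = -1 + S
Z(b, p) = -17/4 + p/4 (Z(b, p) = -4 + (-1 + p)/4 = -4 + (-¼ + p/4) = -17/4 + p/4)
96936/(-15145 - Z(153, 74)) = 96936/(-15145 - (-17/4 + (¼)*74)) = 96936/(-15145 - (-17/4 + 37/2)) = 96936/(-15145 - 1*57/4) = 96936/(-15145 - 57/4) = 96936/(-60637/4) = 96936*(-4/60637) = -387744/60637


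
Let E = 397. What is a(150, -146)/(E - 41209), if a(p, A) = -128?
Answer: 32/10203 ≈ 0.0031363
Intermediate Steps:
a(150, -146)/(E - 41209) = -128/(397 - 41209) = -128/(-40812) = -128*(-1/40812) = 32/10203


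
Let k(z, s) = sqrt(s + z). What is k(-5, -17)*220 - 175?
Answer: -175 + 220*I*sqrt(22) ≈ -175.0 + 1031.9*I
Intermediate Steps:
k(-5, -17)*220 - 175 = sqrt(-17 - 5)*220 - 175 = sqrt(-22)*220 - 175 = (I*sqrt(22))*220 - 175 = 220*I*sqrt(22) - 175 = -175 + 220*I*sqrt(22)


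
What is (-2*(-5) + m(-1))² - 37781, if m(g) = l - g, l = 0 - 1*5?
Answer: -37745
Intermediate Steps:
l = -5 (l = 0 - 5 = -5)
m(g) = -5 - g
(-2*(-5) + m(-1))² - 37781 = (-2*(-5) + (-5 - 1*(-1)))² - 37781 = (10 + (-5 + 1))² - 37781 = (10 - 4)² - 37781 = 6² - 37781 = 36 - 37781 = -37745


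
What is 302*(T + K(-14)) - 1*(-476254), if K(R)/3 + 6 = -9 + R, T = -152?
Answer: 404076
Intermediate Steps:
K(R) = -45 + 3*R (K(R) = -18 + 3*(-9 + R) = -18 + (-27 + 3*R) = -45 + 3*R)
302*(T + K(-14)) - 1*(-476254) = 302*(-152 + (-45 + 3*(-14))) - 1*(-476254) = 302*(-152 + (-45 - 42)) + 476254 = 302*(-152 - 87) + 476254 = 302*(-239) + 476254 = -72178 + 476254 = 404076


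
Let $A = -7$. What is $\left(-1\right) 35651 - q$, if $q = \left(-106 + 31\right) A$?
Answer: $-36176$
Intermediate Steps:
$q = 525$ ($q = \left(-106 + 31\right) \left(-7\right) = \left(-75\right) \left(-7\right) = 525$)
$\left(-1\right) 35651 - q = \left(-1\right) 35651 - 525 = -35651 - 525 = -36176$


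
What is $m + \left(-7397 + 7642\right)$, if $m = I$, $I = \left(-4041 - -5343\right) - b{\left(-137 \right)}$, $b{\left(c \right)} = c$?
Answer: $1684$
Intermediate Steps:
$I = 1439$ ($I = \left(-4041 - -5343\right) - -137 = \left(-4041 + 5343\right) + 137 = 1302 + 137 = 1439$)
$m = 1439$
$m + \left(-7397 + 7642\right) = 1439 + \left(-7397 + 7642\right) = 1439 + 245 = 1684$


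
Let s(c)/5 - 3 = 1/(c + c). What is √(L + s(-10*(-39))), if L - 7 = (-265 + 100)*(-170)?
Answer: √170790087/78 ≈ 167.55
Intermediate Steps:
s(c) = 15 + 5/(2*c) (s(c) = 15 + 5/(c + c) = 15 + 5/((2*c)) = 15 + 5*(1/(2*c)) = 15 + 5/(2*c))
L = 28057 (L = 7 + (-265 + 100)*(-170) = 7 - 165*(-170) = 7 + 28050 = 28057)
√(L + s(-10*(-39))) = √(28057 + (15 + 5/(2*((-10*(-39)))))) = √(28057 + (15 + (5/2)/390)) = √(28057 + (15 + (5/2)*(1/390))) = √(28057 + (15 + 1/156)) = √(28057 + 2341/156) = √(4379233/156) = √170790087/78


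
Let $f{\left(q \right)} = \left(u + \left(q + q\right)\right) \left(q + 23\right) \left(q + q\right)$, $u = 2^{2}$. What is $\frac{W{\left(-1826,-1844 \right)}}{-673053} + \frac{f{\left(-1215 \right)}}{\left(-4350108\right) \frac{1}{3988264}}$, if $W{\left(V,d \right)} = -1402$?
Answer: $\frac{224557312600236790654}{34855395711} \approx 6.4425 \cdot 10^{9}$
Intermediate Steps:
$u = 4$
$f{\left(q \right)} = 2 q \left(4 + 2 q\right) \left(23 + q\right)$ ($f{\left(q \right)} = \left(4 + \left(q + q\right)\right) \left(q + 23\right) \left(q + q\right) = \left(4 + 2 q\right) \left(23 + q\right) 2 q = \left(4 + 2 q\right) 2 q \left(23 + q\right) = 2 q \left(4 + 2 q\right) \left(23 + q\right)$)
$\frac{W{\left(-1826,-1844 \right)}}{-673053} + \frac{f{\left(-1215 \right)}}{\left(-4350108\right) \frac{1}{3988264}} = - \frac{1402}{-673053} + \frac{4 \left(-1215\right) \left(46 + \left(-1215\right)^{2} + 25 \left(-1215\right)\right)}{\left(-4350108\right) \frac{1}{3988264}} = \left(-1402\right) \left(- \frac{1}{673053}\right) + \frac{4 \left(-1215\right) \left(46 + 1476225 - 30375\right)}{\left(-4350108\right) \frac{1}{3988264}} = \frac{1402}{673053} + \frac{4 \left(-1215\right) 1445896}{- \frac{155361}{142438}} = \frac{1402}{673053} - - \frac{333639865805760}{51787} = \frac{1402}{673053} + \frac{333639865805760}{51787} = \frac{224557312600236790654}{34855395711}$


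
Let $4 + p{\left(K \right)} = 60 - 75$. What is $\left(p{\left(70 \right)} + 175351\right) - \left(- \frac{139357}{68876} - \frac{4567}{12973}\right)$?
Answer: $\frac{156666234746589}{893528348} \approx 1.7533 \cdot 10^{5}$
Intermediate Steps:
$p{\left(K \right)} = -19$ ($p{\left(K \right)} = -4 + \left(60 - 75\right) = -4 - 15 = -19$)
$\left(p{\left(70 \right)} + 175351\right) - \left(- \frac{139357}{68876} - \frac{4567}{12973}\right) = \left(-19 + 175351\right) - \left(- \frac{139357}{68876} - \frac{4567}{12973}\right) = 175332 - - \frac{2122435053}{893528348} = 175332 + \left(\frac{139357}{68876} + \frac{4567}{12973}\right) = 175332 + \frac{2122435053}{893528348} = \frac{156666234746589}{893528348}$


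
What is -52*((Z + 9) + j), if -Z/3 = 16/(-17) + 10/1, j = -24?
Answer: 37284/17 ≈ 2193.2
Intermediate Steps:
Z = -462/17 (Z = -3*(16/(-17) + 10/1) = -3*(16*(-1/17) + 10*1) = -3*(-16/17 + 10) = -3*154/17 = -462/17 ≈ -27.176)
-52*((Z + 9) + j) = -52*((-462/17 + 9) - 24) = -52*(-309/17 - 24) = -52*(-717/17) = 37284/17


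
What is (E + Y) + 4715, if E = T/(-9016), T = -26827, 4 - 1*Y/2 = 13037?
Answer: -192473789/9016 ≈ -21348.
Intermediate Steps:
Y = -26066 (Y = 8 - 2*13037 = 8 - 26074 = -26066)
E = 26827/9016 (E = -26827/(-9016) = -26827*(-1/9016) = 26827/9016 ≈ 2.9755)
(E + Y) + 4715 = (26827/9016 - 26066) + 4715 = -234984229/9016 + 4715 = -192473789/9016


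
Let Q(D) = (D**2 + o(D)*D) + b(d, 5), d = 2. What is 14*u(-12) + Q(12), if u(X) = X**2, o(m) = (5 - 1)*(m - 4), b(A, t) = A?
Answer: 2546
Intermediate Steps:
o(m) = -16 + 4*m (o(m) = 4*(-4 + m) = -16 + 4*m)
Q(D) = 2 + D**2 + D*(-16 + 4*D) (Q(D) = (D**2 + (-16 + 4*D)*D) + 2 = (D**2 + D*(-16 + 4*D)) + 2 = 2 + D**2 + D*(-16 + 4*D))
14*u(-12) + Q(12) = 14*(-12)**2 + (2 - 16*12 + 5*12**2) = 14*144 + (2 - 192 + 5*144) = 2016 + (2 - 192 + 720) = 2016 + 530 = 2546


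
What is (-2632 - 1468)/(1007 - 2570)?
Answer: 4100/1563 ≈ 2.6232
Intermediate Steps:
(-2632 - 1468)/(1007 - 2570) = -4100/(-1563) = -4100*(-1/1563) = 4100/1563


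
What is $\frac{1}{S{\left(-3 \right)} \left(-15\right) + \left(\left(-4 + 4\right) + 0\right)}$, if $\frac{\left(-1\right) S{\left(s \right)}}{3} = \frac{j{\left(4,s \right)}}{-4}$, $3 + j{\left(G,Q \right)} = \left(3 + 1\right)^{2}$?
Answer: $- \frac{4}{585} \approx -0.0068376$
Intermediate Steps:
$j{\left(G,Q \right)} = 13$ ($j{\left(G,Q \right)} = -3 + \left(3 + 1\right)^{2} = -3 + 4^{2} = -3 + 16 = 13$)
$S{\left(s \right)} = \frac{39}{4}$ ($S{\left(s \right)} = - 3 \frac{13}{-4} = - 3 \cdot 13 \left(- \frac{1}{4}\right) = \left(-3\right) \left(- \frac{13}{4}\right) = \frac{39}{4}$)
$\frac{1}{S{\left(-3 \right)} \left(-15\right) + \left(\left(-4 + 4\right) + 0\right)} = \frac{1}{\frac{39}{4} \left(-15\right) + \left(\left(-4 + 4\right) + 0\right)} = \frac{1}{- \frac{585}{4} + \left(0 + 0\right)} = \frac{1}{- \frac{585}{4} + 0} = \frac{1}{- \frac{585}{4}} = - \frac{4}{585}$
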